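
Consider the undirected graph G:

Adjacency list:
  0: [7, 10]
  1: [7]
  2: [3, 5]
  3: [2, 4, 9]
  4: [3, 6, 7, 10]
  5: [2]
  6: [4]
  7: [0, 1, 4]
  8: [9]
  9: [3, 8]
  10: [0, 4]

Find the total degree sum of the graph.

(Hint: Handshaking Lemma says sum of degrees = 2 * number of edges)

Count edges: 11 edges.
By Handshaking Lemma: sum of degrees = 2 * 11 = 22.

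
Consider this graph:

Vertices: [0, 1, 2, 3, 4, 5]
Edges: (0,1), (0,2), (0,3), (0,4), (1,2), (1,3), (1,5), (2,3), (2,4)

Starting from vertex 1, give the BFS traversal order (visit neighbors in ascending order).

BFS from vertex 1 (neighbors processed in ascending order):
Visit order: 1, 0, 2, 3, 5, 4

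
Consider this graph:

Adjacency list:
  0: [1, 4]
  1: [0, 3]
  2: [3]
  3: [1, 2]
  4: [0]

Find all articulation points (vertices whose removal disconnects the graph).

An articulation point is a vertex whose removal disconnects the graph.
Articulation points: [0, 1, 3]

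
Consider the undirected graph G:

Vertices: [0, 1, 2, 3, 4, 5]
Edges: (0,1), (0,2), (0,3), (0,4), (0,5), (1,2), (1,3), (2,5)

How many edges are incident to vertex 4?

Vertex 4 has neighbors [0], so deg(4) = 1.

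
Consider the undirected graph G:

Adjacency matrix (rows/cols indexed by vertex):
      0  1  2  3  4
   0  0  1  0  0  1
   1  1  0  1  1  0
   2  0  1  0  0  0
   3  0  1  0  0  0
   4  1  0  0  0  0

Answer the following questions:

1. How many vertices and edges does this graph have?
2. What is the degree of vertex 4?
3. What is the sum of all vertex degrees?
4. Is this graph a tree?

Count: 5 vertices, 4 edges.
Vertex 4 has neighbors [0], degree = 1.
Handshaking lemma: 2 * 4 = 8.
A graph is a tree iff it is connected and has exactly n-1 edges. This graph is connected (all 5 vertices in one component) and has 5-1 = 4 edges. It is a tree.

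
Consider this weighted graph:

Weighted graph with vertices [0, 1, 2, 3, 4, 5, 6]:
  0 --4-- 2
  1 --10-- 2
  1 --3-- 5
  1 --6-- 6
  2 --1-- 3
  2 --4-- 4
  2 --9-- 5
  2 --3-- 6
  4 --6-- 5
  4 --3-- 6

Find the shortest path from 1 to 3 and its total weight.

Using Dijkstra's algorithm from vertex 1:
Shortest path: 1 -> 6 -> 2 -> 3
Total weight: 6 + 3 + 1 = 10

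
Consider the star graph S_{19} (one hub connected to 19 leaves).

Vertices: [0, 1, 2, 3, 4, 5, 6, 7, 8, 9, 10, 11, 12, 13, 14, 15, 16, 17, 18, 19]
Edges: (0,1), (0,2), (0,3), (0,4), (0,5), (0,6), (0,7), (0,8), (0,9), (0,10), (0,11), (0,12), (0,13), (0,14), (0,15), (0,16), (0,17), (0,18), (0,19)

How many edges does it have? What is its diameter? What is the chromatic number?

Star graph S_{19}: the hub connects to all 19 leaves.
Edges = 19.
Diameter = 2 (any leaf to hub is 1, leaf to leaf through hub is 2).
Star graphs are bipartite (hub vs leaves), so chromatic number = 2.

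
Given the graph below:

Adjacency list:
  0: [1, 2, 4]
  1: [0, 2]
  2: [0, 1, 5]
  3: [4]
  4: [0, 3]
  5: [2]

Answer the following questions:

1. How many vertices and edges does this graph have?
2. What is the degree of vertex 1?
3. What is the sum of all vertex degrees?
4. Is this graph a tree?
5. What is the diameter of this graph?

Count: 6 vertices, 6 edges.
Vertex 1 has neighbors [0, 2], degree = 2.
Handshaking lemma: 2 * 6 = 12.
A tree on 6 vertices has 5 edges. This graph has 6 edges (1 extra). Not a tree.
Diameter (longest shortest path) = 4.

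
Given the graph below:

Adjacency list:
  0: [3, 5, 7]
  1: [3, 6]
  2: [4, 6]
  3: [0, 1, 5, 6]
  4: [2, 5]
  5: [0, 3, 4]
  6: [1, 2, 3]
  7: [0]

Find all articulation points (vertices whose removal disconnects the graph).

An articulation point is a vertex whose removal disconnects the graph.
Articulation points: [0]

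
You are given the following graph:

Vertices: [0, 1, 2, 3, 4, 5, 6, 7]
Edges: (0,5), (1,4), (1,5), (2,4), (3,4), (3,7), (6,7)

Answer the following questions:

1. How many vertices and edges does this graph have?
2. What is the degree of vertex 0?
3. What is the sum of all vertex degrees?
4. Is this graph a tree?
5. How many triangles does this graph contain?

Count: 8 vertices, 7 edges.
Vertex 0 has neighbors [5], degree = 1.
Handshaking lemma: 2 * 7 = 14.
A graph is a tree iff it is connected and has exactly n-1 edges. This graph is connected (all 8 vertices in one component) and has 8-1 = 7 edges. It is a tree.
Number of triangles = 0.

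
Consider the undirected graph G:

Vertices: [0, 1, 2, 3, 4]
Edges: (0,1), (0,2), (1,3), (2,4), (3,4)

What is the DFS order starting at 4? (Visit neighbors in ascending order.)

DFS from vertex 4 (neighbors processed in ascending order):
Visit order: 4, 2, 0, 1, 3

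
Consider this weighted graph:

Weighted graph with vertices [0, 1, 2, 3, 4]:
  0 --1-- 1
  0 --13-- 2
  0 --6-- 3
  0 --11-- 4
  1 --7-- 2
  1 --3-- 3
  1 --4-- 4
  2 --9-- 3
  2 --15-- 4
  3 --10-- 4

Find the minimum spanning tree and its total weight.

Applying Kruskal's algorithm (sort edges by weight, add if no cycle):
  Add (0,1) w=1
  Add (1,3) w=3
  Add (1,4) w=4
  Skip (0,3) w=6 (creates cycle)
  Add (1,2) w=7
  Skip (2,3) w=9 (creates cycle)
  Skip (3,4) w=10 (creates cycle)
  Skip (0,4) w=11 (creates cycle)
  Skip (0,2) w=13 (creates cycle)
  Skip (2,4) w=15 (creates cycle)
MST weight = 15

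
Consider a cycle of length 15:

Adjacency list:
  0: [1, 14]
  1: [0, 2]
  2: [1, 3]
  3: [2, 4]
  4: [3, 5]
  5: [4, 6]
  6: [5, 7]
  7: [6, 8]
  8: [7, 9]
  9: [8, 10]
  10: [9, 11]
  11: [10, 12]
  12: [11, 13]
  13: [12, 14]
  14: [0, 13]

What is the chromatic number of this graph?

This is an odd cycle (C_15). Odd cycles are not bipartite (any 2-coloring forces two adjacent vertices to match), and 3 colors suffice.
Chromatic number = 3.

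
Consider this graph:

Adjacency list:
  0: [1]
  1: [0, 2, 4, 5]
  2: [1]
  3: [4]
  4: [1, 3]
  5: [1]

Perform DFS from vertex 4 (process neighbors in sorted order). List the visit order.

DFS from vertex 4 (neighbors processed in ascending order):
Visit order: 4, 1, 0, 2, 5, 3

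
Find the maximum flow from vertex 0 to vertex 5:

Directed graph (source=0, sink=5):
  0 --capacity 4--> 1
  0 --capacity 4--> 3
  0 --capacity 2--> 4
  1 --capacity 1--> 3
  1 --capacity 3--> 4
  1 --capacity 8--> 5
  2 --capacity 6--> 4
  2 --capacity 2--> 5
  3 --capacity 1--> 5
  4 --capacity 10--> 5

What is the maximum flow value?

Computing max flow:
  Flow on (0->1): 4/4
  Flow on (0->3): 1/4
  Flow on (0->4): 2/2
  Flow on (1->5): 4/8
  Flow on (3->5): 1/1
  Flow on (4->5): 2/10
Maximum flow = 7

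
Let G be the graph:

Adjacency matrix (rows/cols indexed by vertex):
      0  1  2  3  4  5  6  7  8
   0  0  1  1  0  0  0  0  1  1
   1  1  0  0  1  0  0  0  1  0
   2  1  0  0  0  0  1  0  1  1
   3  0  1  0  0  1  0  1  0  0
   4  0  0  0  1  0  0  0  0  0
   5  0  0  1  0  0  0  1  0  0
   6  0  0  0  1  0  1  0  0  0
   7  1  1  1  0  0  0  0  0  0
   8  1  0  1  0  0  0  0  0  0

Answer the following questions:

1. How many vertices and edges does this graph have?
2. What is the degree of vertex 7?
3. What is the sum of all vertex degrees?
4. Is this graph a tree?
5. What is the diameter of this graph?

Count: 9 vertices, 12 edges.
Vertex 7 has neighbors [0, 1, 2], degree = 3.
Handshaking lemma: 2 * 12 = 24.
A tree on 9 vertices has 8 edges. This graph has 12 edges (4 extra). Not a tree.
Diameter (longest shortest path) = 4.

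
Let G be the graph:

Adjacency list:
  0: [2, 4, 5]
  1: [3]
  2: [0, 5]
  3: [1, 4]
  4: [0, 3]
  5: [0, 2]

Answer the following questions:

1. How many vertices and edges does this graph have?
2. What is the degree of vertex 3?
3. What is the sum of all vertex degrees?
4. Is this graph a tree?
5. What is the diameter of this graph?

Count: 6 vertices, 6 edges.
Vertex 3 has neighbors [1, 4], degree = 2.
Handshaking lemma: 2 * 6 = 12.
A tree on 6 vertices has 5 edges. This graph has 6 edges (1 extra). Not a tree.
Diameter (longest shortest path) = 4.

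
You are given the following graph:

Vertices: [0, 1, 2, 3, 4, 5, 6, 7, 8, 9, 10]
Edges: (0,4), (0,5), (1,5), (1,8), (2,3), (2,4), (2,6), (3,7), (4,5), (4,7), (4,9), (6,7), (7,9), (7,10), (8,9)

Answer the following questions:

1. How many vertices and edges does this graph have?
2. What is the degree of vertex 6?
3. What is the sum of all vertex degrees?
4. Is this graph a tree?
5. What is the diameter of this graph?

Count: 11 vertices, 15 edges.
Vertex 6 has neighbors [2, 7], degree = 2.
Handshaking lemma: 2 * 15 = 30.
A tree on 11 vertices has 10 edges. This graph has 15 edges (5 extra). Not a tree.
Diameter (longest shortest path) = 4.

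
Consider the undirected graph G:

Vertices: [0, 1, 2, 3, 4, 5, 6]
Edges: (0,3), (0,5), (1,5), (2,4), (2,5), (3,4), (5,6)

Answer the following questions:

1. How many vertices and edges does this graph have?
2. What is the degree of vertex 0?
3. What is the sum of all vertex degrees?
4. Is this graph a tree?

Count: 7 vertices, 7 edges.
Vertex 0 has neighbors [3, 5], degree = 2.
Handshaking lemma: 2 * 7 = 14.
A tree on 7 vertices has 6 edges. This graph has 7 edges (1 extra). Not a tree.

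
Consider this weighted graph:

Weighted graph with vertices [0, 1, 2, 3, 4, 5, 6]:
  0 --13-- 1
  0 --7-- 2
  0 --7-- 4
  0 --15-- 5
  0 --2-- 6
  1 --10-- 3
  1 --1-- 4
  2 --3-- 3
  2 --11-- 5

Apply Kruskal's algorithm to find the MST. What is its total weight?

Applying Kruskal's algorithm (sort edges by weight, add if no cycle):
  Add (1,4) w=1
  Add (0,6) w=2
  Add (2,3) w=3
  Add (0,2) w=7
  Add (0,4) w=7
  Skip (1,3) w=10 (creates cycle)
  Add (2,5) w=11
  Skip (0,1) w=13 (creates cycle)
  Skip (0,5) w=15 (creates cycle)
MST weight = 31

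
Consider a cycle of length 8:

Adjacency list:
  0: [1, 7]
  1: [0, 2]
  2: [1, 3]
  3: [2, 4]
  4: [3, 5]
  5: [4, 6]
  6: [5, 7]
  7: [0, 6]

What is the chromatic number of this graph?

This is an even cycle (C_8). Even cycles are bipartite.
Chromatic number = 2.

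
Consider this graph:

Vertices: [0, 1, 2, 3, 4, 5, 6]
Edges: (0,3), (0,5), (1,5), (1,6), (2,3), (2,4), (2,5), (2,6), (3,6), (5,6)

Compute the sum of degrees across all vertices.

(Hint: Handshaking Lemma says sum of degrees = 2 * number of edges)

Count edges: 10 edges.
By Handshaking Lemma: sum of degrees = 2 * 10 = 20.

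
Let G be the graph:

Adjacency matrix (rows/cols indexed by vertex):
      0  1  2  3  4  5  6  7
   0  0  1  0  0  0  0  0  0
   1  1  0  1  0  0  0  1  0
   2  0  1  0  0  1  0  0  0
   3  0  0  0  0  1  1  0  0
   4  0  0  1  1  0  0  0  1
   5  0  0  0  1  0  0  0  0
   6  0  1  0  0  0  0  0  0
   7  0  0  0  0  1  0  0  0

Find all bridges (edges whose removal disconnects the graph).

A bridge is an edge whose removal increases the number of connected components.
Bridges found: (0,1), (1,2), (1,6), (2,4), (3,4), (3,5), (4,7)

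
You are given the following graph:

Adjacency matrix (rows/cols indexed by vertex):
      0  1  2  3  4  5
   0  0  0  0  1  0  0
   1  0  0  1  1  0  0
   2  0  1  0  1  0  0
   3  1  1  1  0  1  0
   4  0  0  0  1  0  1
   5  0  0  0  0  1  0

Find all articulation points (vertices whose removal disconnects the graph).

An articulation point is a vertex whose removal disconnects the graph.
Articulation points: [3, 4]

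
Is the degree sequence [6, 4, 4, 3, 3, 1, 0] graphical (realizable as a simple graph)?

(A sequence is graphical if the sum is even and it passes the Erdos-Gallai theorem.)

Sum of degrees = 21. Sum is odd, so the sequence is NOT graphical.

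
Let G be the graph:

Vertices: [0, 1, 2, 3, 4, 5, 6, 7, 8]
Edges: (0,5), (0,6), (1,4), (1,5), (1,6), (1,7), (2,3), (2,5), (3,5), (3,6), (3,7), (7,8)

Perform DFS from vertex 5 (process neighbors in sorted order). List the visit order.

DFS from vertex 5 (neighbors processed in ascending order):
Visit order: 5, 0, 6, 1, 4, 7, 3, 2, 8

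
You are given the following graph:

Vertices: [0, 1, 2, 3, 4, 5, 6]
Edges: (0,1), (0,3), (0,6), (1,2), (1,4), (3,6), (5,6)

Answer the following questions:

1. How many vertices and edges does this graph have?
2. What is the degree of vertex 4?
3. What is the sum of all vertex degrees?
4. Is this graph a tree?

Count: 7 vertices, 7 edges.
Vertex 4 has neighbors [1], degree = 1.
Handshaking lemma: 2 * 7 = 14.
A tree on 7 vertices has 6 edges. This graph has 7 edges (1 extra). Not a tree.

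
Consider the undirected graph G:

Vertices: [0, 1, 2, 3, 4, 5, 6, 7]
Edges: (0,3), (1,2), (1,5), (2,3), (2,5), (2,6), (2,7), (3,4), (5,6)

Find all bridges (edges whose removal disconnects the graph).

A bridge is an edge whose removal increases the number of connected components.
Bridges found: (0,3), (2,3), (2,7), (3,4)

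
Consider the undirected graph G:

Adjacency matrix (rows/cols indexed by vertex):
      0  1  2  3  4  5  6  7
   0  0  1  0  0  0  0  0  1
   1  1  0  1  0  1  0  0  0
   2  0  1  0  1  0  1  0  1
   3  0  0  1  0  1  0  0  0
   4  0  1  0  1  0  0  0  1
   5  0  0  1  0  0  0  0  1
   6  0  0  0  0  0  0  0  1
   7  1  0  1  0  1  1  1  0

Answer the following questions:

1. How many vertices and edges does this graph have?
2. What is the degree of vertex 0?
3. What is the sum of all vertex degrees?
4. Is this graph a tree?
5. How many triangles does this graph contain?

Count: 8 vertices, 11 edges.
Vertex 0 has neighbors [1, 7], degree = 2.
Handshaking lemma: 2 * 11 = 22.
A tree on 8 vertices has 7 edges. This graph has 11 edges (4 extra). Not a tree.
Number of triangles = 1.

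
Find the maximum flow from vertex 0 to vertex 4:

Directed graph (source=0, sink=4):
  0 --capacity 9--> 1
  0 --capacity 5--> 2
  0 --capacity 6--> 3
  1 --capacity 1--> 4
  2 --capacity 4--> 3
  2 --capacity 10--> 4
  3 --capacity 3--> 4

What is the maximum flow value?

Computing max flow:
  Flow on (0->1): 1/9
  Flow on (0->2): 5/5
  Flow on (0->3): 3/6
  Flow on (1->4): 1/1
  Flow on (2->4): 5/10
  Flow on (3->4): 3/3
Maximum flow = 9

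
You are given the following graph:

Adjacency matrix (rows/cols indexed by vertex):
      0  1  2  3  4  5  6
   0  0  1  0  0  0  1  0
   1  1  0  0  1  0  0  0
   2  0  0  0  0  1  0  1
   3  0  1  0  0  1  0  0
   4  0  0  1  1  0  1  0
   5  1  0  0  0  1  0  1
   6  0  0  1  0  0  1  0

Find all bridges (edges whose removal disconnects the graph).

No bridges found. The graph is 2-edge-connected (no single edge removal disconnects it).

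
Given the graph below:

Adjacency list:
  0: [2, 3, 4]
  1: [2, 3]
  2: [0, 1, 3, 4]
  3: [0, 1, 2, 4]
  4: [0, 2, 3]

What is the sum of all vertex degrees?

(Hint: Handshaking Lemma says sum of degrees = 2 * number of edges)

Count edges: 8 edges.
By Handshaking Lemma: sum of degrees = 2 * 8 = 16.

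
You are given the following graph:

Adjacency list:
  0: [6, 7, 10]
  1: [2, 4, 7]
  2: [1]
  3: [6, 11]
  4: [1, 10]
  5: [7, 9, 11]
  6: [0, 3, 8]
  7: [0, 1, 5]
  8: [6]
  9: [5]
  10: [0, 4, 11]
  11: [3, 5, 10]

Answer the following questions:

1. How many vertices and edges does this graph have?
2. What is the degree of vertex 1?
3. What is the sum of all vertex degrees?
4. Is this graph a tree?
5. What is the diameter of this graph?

Count: 12 vertices, 14 edges.
Vertex 1 has neighbors [2, 4, 7], degree = 3.
Handshaking lemma: 2 * 14 = 28.
A tree on 12 vertices has 11 edges. This graph has 14 edges (3 extra). Not a tree.
Diameter (longest shortest path) = 5.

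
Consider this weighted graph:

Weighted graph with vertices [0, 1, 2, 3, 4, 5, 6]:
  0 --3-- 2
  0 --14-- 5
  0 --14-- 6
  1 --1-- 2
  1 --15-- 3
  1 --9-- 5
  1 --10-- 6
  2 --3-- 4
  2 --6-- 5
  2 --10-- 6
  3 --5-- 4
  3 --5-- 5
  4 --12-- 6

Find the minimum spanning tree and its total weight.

Applying Kruskal's algorithm (sort edges by weight, add if no cycle):
  Add (1,2) w=1
  Add (0,2) w=3
  Add (2,4) w=3
  Add (3,5) w=5
  Add (3,4) w=5
  Skip (2,5) w=6 (creates cycle)
  Skip (1,5) w=9 (creates cycle)
  Add (1,6) w=10
  Skip (2,6) w=10 (creates cycle)
  Skip (4,6) w=12 (creates cycle)
  Skip (0,6) w=14 (creates cycle)
  Skip (0,5) w=14 (creates cycle)
  Skip (1,3) w=15 (creates cycle)
MST weight = 27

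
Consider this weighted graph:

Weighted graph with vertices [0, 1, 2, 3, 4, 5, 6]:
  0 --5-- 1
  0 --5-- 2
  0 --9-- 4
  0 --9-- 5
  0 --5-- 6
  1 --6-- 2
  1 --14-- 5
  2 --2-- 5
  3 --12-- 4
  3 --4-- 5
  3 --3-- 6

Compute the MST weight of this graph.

Applying Kruskal's algorithm (sort edges by weight, add if no cycle):
  Add (2,5) w=2
  Add (3,6) w=3
  Add (3,5) w=4
  Add (0,1) w=5
  Add (0,6) w=5
  Skip (0,2) w=5 (creates cycle)
  Skip (1,2) w=6 (creates cycle)
  Skip (0,5) w=9 (creates cycle)
  Add (0,4) w=9
  Skip (3,4) w=12 (creates cycle)
  Skip (1,5) w=14 (creates cycle)
MST weight = 28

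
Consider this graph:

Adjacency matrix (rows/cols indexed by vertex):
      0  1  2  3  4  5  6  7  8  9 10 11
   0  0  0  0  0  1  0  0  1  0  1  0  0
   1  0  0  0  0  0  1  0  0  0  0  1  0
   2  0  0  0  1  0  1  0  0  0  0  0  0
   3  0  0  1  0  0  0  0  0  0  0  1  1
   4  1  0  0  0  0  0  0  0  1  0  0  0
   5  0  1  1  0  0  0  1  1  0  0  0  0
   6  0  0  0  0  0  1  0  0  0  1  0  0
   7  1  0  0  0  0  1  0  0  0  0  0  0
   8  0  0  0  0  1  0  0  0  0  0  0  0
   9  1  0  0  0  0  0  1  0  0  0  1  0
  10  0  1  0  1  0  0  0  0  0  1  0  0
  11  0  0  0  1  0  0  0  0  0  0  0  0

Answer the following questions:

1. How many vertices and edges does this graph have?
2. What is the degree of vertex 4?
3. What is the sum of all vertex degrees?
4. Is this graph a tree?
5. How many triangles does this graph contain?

Count: 12 vertices, 14 edges.
Vertex 4 has neighbors [0, 8], degree = 2.
Handshaking lemma: 2 * 14 = 28.
A tree on 12 vertices has 11 edges. This graph has 14 edges (3 extra). Not a tree.
Number of triangles = 0.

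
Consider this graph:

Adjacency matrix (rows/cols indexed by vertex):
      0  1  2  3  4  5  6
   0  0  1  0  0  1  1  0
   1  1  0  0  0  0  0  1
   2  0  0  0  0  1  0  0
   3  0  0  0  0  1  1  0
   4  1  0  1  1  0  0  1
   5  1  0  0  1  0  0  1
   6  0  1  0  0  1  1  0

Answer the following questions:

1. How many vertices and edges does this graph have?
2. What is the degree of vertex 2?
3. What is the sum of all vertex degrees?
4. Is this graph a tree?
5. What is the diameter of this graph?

Count: 7 vertices, 9 edges.
Vertex 2 has neighbors [4], degree = 1.
Handshaking lemma: 2 * 9 = 18.
A tree on 7 vertices has 6 edges. This graph has 9 edges (3 extra). Not a tree.
Diameter (longest shortest path) = 3.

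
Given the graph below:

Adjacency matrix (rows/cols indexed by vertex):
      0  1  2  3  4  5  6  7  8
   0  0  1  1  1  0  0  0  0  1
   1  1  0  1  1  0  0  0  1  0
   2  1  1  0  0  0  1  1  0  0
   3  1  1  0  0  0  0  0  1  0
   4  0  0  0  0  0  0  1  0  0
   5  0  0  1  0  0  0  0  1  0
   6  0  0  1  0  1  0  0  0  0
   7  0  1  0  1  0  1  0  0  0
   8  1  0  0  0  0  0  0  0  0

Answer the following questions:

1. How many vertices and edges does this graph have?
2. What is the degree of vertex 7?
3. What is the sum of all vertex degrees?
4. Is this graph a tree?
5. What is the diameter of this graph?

Count: 9 vertices, 12 edges.
Vertex 7 has neighbors [1, 3, 5], degree = 3.
Handshaking lemma: 2 * 12 = 24.
A tree on 9 vertices has 8 edges. This graph has 12 edges (4 extra). Not a tree.
Diameter (longest shortest path) = 4.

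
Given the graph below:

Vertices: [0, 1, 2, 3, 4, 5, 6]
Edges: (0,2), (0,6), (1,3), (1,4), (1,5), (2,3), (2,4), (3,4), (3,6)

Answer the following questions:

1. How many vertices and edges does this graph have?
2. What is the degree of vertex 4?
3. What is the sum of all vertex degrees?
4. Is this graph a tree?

Count: 7 vertices, 9 edges.
Vertex 4 has neighbors [1, 2, 3], degree = 3.
Handshaking lemma: 2 * 9 = 18.
A tree on 7 vertices has 6 edges. This graph has 9 edges (3 extra). Not a tree.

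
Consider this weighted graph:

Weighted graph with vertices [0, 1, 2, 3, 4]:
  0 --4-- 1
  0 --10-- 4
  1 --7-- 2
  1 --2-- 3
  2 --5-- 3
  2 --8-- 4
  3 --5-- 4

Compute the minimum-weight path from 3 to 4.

Using Dijkstra's algorithm from vertex 3:
Shortest path: 3 -> 4
Total weight: 5 = 5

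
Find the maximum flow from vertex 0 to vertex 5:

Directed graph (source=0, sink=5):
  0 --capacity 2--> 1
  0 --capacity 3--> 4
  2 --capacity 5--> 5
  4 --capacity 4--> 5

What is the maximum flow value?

Computing max flow:
  Flow on (0->4): 3/3
  Flow on (4->5): 3/4
Maximum flow = 3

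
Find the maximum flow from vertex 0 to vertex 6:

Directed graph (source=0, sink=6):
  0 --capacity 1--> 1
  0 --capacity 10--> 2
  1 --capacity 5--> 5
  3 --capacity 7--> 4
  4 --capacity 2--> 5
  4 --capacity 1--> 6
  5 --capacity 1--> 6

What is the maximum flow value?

Computing max flow:
  Flow on (0->1): 1/1
  Flow on (1->5): 1/5
  Flow on (5->6): 1/1
Maximum flow = 1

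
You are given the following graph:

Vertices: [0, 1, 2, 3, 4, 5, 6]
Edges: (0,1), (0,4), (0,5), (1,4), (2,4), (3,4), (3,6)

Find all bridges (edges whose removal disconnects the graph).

A bridge is an edge whose removal increases the number of connected components.
Bridges found: (0,5), (2,4), (3,4), (3,6)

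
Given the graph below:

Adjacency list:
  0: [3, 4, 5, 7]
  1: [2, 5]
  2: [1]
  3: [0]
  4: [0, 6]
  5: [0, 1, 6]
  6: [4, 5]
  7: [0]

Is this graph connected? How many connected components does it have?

Checking connectivity: the graph has 1 connected component(s).
All vertices are reachable from each other. The graph IS connected.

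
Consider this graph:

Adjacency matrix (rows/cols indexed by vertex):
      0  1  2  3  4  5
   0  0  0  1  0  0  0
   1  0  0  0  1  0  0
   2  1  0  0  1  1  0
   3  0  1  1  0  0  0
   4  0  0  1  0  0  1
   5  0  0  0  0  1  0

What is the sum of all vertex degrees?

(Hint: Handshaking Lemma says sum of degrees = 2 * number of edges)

Count edges: 5 edges.
By Handshaking Lemma: sum of degrees = 2 * 5 = 10.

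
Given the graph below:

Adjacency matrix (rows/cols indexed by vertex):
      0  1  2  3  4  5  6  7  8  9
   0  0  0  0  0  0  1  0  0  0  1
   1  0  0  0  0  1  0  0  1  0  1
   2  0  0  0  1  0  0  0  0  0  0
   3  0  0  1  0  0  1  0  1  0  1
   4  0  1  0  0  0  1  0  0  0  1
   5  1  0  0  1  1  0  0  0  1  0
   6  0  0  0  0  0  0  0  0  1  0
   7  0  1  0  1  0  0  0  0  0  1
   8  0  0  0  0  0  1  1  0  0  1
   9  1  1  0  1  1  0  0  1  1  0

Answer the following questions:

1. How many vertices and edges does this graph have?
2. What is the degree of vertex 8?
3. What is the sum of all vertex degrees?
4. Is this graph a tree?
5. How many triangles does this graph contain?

Count: 10 vertices, 15 edges.
Vertex 8 has neighbors [5, 6, 9], degree = 3.
Handshaking lemma: 2 * 15 = 30.
A tree on 10 vertices has 9 edges. This graph has 15 edges (6 extra). Not a tree.
Number of triangles = 3.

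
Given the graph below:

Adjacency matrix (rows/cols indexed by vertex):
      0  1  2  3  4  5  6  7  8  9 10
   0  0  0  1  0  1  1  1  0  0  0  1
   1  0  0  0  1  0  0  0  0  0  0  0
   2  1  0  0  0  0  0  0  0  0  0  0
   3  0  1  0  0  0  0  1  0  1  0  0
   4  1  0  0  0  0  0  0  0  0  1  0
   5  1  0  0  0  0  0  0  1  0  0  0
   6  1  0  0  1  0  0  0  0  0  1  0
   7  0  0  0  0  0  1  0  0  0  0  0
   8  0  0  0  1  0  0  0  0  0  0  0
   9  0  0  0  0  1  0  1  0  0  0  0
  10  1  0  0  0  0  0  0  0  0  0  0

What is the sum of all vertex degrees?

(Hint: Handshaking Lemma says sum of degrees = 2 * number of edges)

Count edges: 11 edges.
By Handshaking Lemma: sum of degrees = 2 * 11 = 22.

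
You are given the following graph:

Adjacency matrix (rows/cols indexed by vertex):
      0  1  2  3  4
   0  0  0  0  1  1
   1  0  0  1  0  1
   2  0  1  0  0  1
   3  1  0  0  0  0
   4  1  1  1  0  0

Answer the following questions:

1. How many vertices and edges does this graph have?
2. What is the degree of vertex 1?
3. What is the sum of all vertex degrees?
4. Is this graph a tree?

Count: 5 vertices, 5 edges.
Vertex 1 has neighbors [2, 4], degree = 2.
Handshaking lemma: 2 * 5 = 10.
A tree on 5 vertices has 4 edges. This graph has 5 edges (1 extra). Not a tree.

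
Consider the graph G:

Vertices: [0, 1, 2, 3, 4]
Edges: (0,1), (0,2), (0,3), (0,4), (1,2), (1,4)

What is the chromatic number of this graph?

The graph has a maximum clique of size 3 (lower bound on chromatic number).
A valid 3-coloring: {0: 0, 1: 1, 2: 2, 3: 1, 4: 2}.
Chromatic number = 3.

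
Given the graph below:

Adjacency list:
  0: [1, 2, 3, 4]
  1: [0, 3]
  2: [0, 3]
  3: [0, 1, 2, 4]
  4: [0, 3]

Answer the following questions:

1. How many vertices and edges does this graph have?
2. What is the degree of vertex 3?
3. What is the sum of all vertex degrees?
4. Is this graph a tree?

Count: 5 vertices, 7 edges.
Vertex 3 has neighbors [0, 1, 2, 4], degree = 4.
Handshaking lemma: 2 * 7 = 14.
A tree on 5 vertices has 4 edges. This graph has 7 edges (3 extra). Not a tree.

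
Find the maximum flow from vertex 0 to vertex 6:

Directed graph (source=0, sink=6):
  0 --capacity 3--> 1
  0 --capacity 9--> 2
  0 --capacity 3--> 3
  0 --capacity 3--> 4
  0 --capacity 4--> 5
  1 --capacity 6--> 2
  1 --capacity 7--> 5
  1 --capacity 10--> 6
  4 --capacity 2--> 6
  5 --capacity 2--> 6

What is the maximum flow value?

Computing max flow:
  Flow on (0->1): 3/3
  Flow on (0->4): 2/3
  Flow on (0->5): 2/4
  Flow on (1->6): 3/10
  Flow on (4->6): 2/2
  Flow on (5->6): 2/2
Maximum flow = 7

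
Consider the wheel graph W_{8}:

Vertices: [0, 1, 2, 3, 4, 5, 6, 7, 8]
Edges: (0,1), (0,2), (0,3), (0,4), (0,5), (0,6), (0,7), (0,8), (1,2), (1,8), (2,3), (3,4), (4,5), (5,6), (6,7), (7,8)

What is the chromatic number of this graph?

W_{8} = C_{8} plus a hub adjacent to every cycle vertex.
The outer cycle needs 2 colors (even cycle); the hub is adjacent to all of them so needs a fresh color.
Chromatic number = 2 + 1 = 3.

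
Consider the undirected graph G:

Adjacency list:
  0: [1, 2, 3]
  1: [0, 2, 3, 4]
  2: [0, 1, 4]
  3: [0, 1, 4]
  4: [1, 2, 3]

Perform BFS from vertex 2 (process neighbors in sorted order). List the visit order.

BFS from vertex 2 (neighbors processed in ascending order):
Visit order: 2, 0, 1, 4, 3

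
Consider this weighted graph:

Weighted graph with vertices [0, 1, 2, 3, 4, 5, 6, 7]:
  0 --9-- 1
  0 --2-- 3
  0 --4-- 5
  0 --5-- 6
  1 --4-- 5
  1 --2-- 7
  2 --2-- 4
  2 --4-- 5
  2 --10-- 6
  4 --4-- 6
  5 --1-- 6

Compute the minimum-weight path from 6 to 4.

Using Dijkstra's algorithm from vertex 6:
Shortest path: 6 -> 4
Total weight: 4 = 4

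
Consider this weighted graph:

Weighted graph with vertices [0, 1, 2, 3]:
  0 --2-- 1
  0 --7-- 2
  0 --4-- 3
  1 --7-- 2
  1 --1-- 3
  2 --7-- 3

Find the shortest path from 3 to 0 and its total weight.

Using Dijkstra's algorithm from vertex 3:
Shortest path: 3 -> 1 -> 0
Total weight: 1 + 2 = 3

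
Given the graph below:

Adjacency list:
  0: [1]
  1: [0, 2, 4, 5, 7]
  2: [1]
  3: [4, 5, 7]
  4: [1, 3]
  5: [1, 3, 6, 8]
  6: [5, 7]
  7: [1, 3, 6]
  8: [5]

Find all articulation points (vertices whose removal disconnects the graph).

An articulation point is a vertex whose removal disconnects the graph.
Articulation points: [1, 5]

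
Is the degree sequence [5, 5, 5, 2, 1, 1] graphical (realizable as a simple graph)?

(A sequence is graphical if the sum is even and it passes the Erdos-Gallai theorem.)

Sum of degrees = 19. Sum is odd, so the sequence is NOT graphical.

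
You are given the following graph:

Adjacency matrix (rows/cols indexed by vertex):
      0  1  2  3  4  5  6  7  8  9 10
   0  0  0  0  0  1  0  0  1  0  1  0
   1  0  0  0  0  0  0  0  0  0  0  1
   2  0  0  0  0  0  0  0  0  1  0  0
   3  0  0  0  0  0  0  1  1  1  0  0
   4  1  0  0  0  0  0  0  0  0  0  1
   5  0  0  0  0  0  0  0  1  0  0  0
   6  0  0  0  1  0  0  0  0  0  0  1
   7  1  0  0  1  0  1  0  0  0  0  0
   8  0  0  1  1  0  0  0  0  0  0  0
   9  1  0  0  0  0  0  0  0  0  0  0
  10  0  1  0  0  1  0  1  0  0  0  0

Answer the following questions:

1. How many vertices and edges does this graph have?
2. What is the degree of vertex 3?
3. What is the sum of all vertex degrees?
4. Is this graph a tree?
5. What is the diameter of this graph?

Count: 11 vertices, 11 edges.
Vertex 3 has neighbors [6, 7, 8], degree = 3.
Handshaking lemma: 2 * 11 = 22.
A tree on 11 vertices has 10 edges. This graph has 11 edges (1 extra). Not a tree.
Diameter (longest shortest path) = 5.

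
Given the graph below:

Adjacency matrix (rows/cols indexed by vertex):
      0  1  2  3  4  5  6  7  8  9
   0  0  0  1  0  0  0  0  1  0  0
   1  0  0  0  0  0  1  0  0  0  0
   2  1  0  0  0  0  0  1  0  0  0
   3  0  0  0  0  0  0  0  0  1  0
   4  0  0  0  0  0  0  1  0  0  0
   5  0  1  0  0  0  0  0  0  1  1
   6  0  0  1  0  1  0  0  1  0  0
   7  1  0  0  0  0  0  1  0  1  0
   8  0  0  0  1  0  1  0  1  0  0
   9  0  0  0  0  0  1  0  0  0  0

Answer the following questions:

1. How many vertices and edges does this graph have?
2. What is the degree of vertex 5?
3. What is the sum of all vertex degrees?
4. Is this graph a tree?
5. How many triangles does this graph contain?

Count: 10 vertices, 10 edges.
Vertex 5 has neighbors [1, 8, 9], degree = 3.
Handshaking lemma: 2 * 10 = 20.
A tree on 10 vertices has 9 edges. This graph has 10 edges (1 extra). Not a tree.
Number of triangles = 0.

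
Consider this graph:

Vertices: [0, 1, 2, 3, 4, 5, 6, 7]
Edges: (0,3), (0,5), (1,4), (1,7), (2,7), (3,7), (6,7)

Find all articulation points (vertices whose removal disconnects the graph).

An articulation point is a vertex whose removal disconnects the graph.
Articulation points: [0, 1, 3, 7]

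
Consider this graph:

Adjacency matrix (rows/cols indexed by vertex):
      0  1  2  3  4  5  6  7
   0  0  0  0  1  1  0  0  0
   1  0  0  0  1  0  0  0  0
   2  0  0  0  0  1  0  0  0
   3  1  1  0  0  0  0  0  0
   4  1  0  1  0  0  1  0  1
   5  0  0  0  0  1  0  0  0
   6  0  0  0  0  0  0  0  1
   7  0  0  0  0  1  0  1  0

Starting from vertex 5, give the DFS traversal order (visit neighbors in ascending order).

DFS from vertex 5 (neighbors processed in ascending order):
Visit order: 5, 4, 0, 3, 1, 2, 7, 6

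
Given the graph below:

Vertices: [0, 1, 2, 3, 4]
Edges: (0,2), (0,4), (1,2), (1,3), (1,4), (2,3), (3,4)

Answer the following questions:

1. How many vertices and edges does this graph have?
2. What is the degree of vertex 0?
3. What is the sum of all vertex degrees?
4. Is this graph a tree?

Count: 5 vertices, 7 edges.
Vertex 0 has neighbors [2, 4], degree = 2.
Handshaking lemma: 2 * 7 = 14.
A tree on 5 vertices has 4 edges. This graph has 7 edges (3 extra). Not a tree.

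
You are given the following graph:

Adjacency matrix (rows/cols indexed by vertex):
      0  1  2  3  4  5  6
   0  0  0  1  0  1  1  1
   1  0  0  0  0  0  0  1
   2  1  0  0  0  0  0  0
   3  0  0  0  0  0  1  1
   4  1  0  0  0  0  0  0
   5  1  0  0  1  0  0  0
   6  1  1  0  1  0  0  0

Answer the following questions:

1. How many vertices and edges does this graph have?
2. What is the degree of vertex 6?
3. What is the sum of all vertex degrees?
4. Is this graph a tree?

Count: 7 vertices, 7 edges.
Vertex 6 has neighbors [0, 1, 3], degree = 3.
Handshaking lemma: 2 * 7 = 14.
A tree on 7 vertices has 6 edges. This graph has 7 edges (1 extra). Not a tree.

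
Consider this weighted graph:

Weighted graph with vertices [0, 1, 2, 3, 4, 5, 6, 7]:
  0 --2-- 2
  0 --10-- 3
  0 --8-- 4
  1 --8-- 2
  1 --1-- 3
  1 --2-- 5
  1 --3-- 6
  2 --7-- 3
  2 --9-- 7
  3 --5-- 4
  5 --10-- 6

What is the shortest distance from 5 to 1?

Using Dijkstra's algorithm from vertex 5:
Shortest path: 5 -> 1
Total weight: 2 = 2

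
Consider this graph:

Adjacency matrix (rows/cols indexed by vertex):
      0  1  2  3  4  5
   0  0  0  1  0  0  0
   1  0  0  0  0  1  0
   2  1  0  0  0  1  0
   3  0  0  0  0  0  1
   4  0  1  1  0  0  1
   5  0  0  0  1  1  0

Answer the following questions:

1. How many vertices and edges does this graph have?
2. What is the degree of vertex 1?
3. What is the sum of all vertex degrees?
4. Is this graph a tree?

Count: 6 vertices, 5 edges.
Vertex 1 has neighbors [4], degree = 1.
Handshaking lemma: 2 * 5 = 10.
A graph is a tree iff it is connected and has exactly n-1 edges. This graph is connected (all 6 vertices in one component) and has 6-1 = 5 edges. It is a tree.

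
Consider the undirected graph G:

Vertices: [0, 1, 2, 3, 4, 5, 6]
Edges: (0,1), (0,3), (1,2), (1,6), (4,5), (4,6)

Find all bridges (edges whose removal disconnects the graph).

A bridge is an edge whose removal increases the number of connected components.
Bridges found: (0,1), (0,3), (1,2), (1,6), (4,5), (4,6)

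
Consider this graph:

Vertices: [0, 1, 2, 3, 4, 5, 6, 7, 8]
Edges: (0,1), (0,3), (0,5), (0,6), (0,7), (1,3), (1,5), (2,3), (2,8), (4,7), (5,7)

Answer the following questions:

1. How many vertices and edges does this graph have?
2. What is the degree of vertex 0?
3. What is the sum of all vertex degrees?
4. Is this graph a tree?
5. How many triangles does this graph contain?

Count: 9 vertices, 11 edges.
Vertex 0 has neighbors [1, 3, 5, 6, 7], degree = 5.
Handshaking lemma: 2 * 11 = 22.
A tree on 9 vertices has 8 edges. This graph has 11 edges (3 extra). Not a tree.
Number of triangles = 3.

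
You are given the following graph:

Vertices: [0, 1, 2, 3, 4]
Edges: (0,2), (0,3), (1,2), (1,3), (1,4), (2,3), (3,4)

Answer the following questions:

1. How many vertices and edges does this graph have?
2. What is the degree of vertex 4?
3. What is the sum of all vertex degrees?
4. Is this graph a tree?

Count: 5 vertices, 7 edges.
Vertex 4 has neighbors [1, 3], degree = 2.
Handshaking lemma: 2 * 7 = 14.
A tree on 5 vertices has 4 edges. This graph has 7 edges (3 extra). Not a tree.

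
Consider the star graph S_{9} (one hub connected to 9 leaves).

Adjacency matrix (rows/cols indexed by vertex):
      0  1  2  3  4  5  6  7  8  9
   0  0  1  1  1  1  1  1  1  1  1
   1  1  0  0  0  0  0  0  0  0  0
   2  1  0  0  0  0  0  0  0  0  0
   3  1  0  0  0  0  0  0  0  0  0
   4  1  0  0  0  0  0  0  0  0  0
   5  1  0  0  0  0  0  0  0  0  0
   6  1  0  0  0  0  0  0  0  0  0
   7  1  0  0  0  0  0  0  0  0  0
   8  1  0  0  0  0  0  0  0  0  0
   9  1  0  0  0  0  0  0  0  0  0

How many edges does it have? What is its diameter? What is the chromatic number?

Star graph S_{9}: the hub connects to all 9 leaves.
Edges = 9.
Diameter = 2 (any leaf to hub is 1, leaf to leaf through hub is 2).
Star graphs are bipartite (hub vs leaves), so chromatic number = 2.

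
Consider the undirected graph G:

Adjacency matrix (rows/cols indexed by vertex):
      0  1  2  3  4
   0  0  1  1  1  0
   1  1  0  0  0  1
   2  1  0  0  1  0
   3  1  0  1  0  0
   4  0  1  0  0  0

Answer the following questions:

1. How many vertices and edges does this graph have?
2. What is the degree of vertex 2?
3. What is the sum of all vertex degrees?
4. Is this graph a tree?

Count: 5 vertices, 5 edges.
Vertex 2 has neighbors [0, 3], degree = 2.
Handshaking lemma: 2 * 5 = 10.
A tree on 5 vertices has 4 edges. This graph has 5 edges (1 extra). Not a tree.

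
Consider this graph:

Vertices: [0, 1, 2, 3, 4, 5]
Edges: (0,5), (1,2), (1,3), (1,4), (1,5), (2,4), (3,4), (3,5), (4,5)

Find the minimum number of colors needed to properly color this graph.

The graph has a maximum clique of size 4 (lower bound on chromatic number).
A valid 4-coloring: {0: 0, 1: 0, 2: 2, 3: 3, 4: 1, 5: 2}.
Chromatic number = 4.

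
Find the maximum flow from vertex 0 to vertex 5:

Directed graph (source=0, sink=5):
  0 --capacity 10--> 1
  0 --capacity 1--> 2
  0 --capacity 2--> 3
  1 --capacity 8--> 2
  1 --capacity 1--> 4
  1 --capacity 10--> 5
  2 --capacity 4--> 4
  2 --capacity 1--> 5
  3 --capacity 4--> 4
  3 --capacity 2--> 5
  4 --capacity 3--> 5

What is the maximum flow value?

Computing max flow:
  Flow on (0->1): 10/10
  Flow on (0->2): 1/1
  Flow on (0->3): 2/2
  Flow on (1->5): 10/10
  Flow on (2->5): 1/1
  Flow on (3->5): 2/2
Maximum flow = 13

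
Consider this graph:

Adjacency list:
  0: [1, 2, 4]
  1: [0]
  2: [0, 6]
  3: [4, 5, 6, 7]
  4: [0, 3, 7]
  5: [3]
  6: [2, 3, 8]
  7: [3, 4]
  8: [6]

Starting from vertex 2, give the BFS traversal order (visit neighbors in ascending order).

BFS from vertex 2 (neighbors processed in ascending order):
Visit order: 2, 0, 6, 1, 4, 3, 8, 7, 5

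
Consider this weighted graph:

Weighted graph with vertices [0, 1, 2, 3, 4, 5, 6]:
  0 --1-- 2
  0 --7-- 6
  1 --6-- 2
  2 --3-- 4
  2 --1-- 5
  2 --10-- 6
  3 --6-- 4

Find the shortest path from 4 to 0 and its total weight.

Using Dijkstra's algorithm from vertex 4:
Shortest path: 4 -> 2 -> 0
Total weight: 3 + 1 = 4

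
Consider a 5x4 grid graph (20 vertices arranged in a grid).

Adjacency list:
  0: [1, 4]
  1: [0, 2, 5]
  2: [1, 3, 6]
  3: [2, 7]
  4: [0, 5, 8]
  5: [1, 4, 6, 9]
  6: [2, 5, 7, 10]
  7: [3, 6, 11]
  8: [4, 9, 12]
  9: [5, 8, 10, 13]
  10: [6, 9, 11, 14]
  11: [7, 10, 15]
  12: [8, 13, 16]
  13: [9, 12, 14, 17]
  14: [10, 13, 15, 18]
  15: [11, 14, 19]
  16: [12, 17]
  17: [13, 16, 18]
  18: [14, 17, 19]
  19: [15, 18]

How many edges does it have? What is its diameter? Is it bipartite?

A 5x4 grid has 16 vertical edges and 15 horizontal edges.
Total edges = 16 + 15 = 31.
Diameter = (5-1) + (4-1) = 7 (corner to opposite corner).
Grid graphs are bipartite (checkerboard coloring).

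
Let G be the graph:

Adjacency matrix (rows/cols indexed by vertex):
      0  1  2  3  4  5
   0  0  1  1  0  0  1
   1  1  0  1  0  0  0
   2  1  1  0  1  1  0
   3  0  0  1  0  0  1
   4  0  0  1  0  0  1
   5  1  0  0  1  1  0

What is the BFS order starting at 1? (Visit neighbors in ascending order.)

BFS from vertex 1 (neighbors processed in ascending order):
Visit order: 1, 0, 2, 5, 3, 4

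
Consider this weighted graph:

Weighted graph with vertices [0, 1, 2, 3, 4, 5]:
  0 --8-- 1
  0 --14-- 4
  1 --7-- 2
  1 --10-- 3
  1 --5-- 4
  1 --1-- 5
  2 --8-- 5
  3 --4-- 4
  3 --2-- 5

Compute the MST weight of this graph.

Applying Kruskal's algorithm (sort edges by weight, add if no cycle):
  Add (1,5) w=1
  Add (3,5) w=2
  Add (3,4) w=4
  Skip (1,4) w=5 (creates cycle)
  Add (1,2) w=7
  Add (0,1) w=8
  Skip (2,5) w=8 (creates cycle)
  Skip (1,3) w=10 (creates cycle)
  Skip (0,4) w=14 (creates cycle)
MST weight = 22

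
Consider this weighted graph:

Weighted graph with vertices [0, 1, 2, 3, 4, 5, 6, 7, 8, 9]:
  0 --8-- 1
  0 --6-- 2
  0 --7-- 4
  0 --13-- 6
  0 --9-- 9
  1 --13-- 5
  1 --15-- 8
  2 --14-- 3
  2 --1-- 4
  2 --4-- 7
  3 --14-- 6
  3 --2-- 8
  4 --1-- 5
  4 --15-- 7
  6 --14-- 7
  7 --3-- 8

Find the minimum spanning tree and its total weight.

Applying Kruskal's algorithm (sort edges by weight, add if no cycle):
  Add (2,4) w=1
  Add (4,5) w=1
  Add (3,8) w=2
  Add (7,8) w=3
  Add (2,7) w=4
  Add (0,2) w=6
  Skip (0,4) w=7 (creates cycle)
  Add (0,1) w=8
  Add (0,9) w=9
  Add (0,6) w=13
  Skip (1,5) w=13 (creates cycle)
  Skip (2,3) w=14 (creates cycle)
  Skip (3,6) w=14 (creates cycle)
  Skip (6,7) w=14 (creates cycle)
  Skip (1,8) w=15 (creates cycle)
  Skip (4,7) w=15 (creates cycle)
MST weight = 47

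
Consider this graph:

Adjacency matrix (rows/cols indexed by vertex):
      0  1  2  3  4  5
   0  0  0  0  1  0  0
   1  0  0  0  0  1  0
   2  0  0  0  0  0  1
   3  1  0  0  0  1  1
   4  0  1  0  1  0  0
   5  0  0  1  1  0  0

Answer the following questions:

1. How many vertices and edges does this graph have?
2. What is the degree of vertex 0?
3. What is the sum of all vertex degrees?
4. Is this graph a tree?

Count: 6 vertices, 5 edges.
Vertex 0 has neighbors [3], degree = 1.
Handshaking lemma: 2 * 5 = 10.
A graph is a tree iff it is connected and has exactly n-1 edges. This graph is connected (all 6 vertices in one component) and has 6-1 = 5 edges. It is a tree.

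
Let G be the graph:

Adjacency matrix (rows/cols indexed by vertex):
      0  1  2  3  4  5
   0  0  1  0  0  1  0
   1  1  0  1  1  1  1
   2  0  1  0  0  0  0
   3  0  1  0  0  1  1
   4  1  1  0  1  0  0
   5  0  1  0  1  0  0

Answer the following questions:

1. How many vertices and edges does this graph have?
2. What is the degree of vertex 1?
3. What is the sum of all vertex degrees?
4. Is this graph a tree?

Count: 6 vertices, 8 edges.
Vertex 1 has neighbors [0, 2, 3, 4, 5], degree = 5.
Handshaking lemma: 2 * 8 = 16.
A tree on 6 vertices has 5 edges. This graph has 8 edges (3 extra). Not a tree.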